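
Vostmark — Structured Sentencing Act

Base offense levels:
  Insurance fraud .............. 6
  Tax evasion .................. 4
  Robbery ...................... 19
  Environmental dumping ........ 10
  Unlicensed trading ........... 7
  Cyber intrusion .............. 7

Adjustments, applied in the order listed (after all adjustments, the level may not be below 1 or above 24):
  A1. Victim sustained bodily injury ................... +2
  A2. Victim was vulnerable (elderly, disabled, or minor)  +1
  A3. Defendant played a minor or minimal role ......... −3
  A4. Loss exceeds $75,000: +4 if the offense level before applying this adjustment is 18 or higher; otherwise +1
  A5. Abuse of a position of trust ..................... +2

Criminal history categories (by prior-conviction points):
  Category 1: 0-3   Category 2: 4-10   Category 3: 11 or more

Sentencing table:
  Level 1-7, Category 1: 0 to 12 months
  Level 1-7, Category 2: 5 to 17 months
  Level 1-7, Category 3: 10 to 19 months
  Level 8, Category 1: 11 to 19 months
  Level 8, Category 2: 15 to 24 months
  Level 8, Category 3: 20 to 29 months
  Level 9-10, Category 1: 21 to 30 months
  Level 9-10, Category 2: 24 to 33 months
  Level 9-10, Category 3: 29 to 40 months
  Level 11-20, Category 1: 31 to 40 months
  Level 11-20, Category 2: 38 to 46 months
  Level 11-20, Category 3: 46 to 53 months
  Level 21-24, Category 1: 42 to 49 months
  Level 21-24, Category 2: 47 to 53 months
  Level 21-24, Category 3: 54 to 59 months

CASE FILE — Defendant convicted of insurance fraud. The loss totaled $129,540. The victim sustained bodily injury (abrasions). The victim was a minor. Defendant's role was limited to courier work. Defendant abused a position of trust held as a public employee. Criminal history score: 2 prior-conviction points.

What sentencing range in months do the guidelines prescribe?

21-30 months

Base offense level for insurance fraud: 6.
A1 applies: 6 + 2 = 8.
A2 applies: 8 + 1 = 9.
A3 applies: 9 − 3 = 6.
A4 applies (level before this adjustment is 6 < 18, so +1): 6 + 1 = 7.
A5 applies: 7 + 2 = 9.
Final offense level: 9.
Criminal history: 2 prior points → Category 1 (0-3).
Level 9 falls in the 9-10 band.
Grid: Level 9-10 × Category 1 = 21-30 months.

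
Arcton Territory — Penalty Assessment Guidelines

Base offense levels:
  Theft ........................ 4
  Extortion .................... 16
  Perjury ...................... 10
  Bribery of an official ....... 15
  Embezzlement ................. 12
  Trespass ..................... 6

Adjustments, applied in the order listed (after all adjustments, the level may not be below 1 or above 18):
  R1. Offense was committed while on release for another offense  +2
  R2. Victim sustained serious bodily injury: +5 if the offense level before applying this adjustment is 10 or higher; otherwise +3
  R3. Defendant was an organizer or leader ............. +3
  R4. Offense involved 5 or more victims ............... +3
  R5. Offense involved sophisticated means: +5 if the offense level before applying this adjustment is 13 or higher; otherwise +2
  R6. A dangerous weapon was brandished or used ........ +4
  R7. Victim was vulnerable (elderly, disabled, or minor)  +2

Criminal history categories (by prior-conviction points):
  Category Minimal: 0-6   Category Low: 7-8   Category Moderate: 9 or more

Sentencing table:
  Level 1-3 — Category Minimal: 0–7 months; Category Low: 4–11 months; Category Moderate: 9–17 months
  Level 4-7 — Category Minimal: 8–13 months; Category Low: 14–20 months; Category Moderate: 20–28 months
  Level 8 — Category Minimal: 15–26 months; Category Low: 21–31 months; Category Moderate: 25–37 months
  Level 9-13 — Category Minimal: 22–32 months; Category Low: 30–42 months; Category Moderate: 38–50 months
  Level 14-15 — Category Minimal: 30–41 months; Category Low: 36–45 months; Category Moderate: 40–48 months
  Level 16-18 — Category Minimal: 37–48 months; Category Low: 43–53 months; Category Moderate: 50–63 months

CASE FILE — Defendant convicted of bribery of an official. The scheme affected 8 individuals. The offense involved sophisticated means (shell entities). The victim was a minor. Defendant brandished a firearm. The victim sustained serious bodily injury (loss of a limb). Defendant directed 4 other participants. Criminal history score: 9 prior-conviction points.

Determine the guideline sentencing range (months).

Base offense level for bribery of an official: 15.
R1 does not apply.
R2 applies (level before this adjustment is 15 ≥ 10, so +5): 15 + 5 = 20.
R3 applies: 20 + 3 = 23.
R4 applies: 23 + 3 = 26.
R5 applies (level before this adjustment is 26 ≥ 13, so +5): 26 + 5 = 31.
R6 applies: 31 + 4 = 35.
R7 applies: 35 + 2 = 37.
Level 37 exceeds the maximum of 18; capped at 18.
Final offense level: 18.
Criminal history: 9 prior points → Category Moderate (9+).
Level 18 falls in the 16-18 band.
Grid: Level 16-18 × Category Moderate = 50-63 months.

50-63 months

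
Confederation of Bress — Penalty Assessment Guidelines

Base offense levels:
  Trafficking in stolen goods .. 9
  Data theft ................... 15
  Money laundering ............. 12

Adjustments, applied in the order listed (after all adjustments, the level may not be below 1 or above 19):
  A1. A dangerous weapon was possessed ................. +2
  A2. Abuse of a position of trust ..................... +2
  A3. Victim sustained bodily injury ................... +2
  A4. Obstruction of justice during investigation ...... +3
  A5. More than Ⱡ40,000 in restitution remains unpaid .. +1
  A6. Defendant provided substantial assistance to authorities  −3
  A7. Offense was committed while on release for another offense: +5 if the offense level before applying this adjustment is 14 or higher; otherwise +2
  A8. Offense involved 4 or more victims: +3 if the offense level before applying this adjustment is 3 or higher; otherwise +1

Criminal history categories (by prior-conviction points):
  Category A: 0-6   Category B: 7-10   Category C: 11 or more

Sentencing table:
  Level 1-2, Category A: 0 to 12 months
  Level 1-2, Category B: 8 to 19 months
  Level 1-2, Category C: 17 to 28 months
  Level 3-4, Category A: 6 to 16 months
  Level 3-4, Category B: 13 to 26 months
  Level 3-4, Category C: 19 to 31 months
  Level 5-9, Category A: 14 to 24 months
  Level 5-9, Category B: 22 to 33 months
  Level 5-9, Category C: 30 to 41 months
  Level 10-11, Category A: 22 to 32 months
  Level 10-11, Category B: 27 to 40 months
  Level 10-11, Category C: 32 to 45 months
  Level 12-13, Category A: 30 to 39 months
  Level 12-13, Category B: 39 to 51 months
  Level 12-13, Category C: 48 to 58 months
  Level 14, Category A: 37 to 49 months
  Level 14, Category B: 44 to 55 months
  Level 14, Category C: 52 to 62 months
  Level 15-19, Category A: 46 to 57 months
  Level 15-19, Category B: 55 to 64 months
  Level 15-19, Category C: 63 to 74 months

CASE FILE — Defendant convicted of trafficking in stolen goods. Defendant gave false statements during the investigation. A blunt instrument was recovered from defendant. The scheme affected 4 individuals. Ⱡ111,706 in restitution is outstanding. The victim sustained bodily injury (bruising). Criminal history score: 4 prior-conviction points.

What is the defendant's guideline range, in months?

46-57 months

Base offense level for trafficking in stolen goods: 9.
A1 applies: 9 + 2 = 11.
A2 does not apply.
A3 applies: 11 + 2 = 13.
A4 applies: 13 + 3 = 16.
A5 applies: 16 + 1 = 17.
A7 does not apply.
A8 applies (level before this adjustment is 17 ≥ 3, so +3): 17 + 3 = 20.
Level 20 exceeds the maximum of 19; capped at 19.
Final offense level: 19.
Criminal history: 4 prior points → Category A (0-6).
Level 19 falls in the 15-19 band.
Grid: Level 15-19 × Category A = 46-57 months.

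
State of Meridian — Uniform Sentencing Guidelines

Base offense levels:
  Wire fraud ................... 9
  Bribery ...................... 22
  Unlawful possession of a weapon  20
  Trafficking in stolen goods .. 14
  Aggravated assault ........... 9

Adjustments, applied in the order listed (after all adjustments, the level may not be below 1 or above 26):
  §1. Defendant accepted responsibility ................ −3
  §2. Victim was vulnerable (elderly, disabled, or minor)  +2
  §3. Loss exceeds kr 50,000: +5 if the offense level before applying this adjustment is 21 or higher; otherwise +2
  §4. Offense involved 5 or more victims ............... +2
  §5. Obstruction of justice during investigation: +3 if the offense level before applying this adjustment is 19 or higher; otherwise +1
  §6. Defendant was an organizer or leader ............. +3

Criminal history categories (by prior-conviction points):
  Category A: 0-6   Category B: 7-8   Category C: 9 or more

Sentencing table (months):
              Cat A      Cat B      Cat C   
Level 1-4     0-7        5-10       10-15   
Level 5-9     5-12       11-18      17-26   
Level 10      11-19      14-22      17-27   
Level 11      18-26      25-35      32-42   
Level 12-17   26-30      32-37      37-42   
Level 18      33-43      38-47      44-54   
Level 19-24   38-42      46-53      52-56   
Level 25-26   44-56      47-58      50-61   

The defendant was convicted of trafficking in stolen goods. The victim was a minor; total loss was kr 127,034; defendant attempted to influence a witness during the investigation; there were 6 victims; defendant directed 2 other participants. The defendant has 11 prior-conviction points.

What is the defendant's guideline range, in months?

Base offense level for trafficking in stolen goods: 14.
§1 does not apply.
§2 applies: 14 + 2 = 16.
§3 applies (level before this adjustment is 16 < 21, so +2): 16 + 2 = 18.
§4 applies: 18 + 2 = 20.
§5 applies (level before this adjustment is 20 ≥ 19, so +3): 20 + 3 = 23.
§6 applies: 23 + 3 = 26.
Final offense level: 26.
Criminal history: 11 prior points → Category C (9+).
Level 26 falls in the 25-26 band.
Grid: Level 25-26 × Category C = 50-61 months.

50-61 months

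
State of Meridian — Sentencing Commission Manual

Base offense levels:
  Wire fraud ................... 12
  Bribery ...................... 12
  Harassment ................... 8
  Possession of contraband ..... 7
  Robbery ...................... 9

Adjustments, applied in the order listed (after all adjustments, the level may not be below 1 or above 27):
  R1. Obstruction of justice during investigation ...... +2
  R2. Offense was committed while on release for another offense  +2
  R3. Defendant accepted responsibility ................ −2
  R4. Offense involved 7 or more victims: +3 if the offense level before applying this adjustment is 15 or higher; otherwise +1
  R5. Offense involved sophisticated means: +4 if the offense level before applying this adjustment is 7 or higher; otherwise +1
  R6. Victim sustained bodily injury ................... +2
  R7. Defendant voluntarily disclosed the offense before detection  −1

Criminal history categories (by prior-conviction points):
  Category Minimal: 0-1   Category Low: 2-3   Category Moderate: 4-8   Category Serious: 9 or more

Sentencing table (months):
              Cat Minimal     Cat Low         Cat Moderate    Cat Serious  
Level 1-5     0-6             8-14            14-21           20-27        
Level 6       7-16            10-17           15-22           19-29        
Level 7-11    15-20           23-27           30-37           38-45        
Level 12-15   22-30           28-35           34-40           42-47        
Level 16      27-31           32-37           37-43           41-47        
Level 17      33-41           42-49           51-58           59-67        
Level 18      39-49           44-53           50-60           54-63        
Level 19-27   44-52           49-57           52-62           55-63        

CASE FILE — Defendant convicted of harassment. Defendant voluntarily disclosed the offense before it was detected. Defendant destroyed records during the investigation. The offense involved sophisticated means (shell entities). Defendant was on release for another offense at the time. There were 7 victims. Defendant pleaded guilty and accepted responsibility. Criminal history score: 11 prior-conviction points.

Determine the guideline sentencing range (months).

42-47 months

Base offense level for harassment: 8.
R1 applies: 8 + 2 = 10.
R2 applies: 10 + 2 = 12.
R3 applies: 12 − 2 = 10.
R4 applies (level before this adjustment is 10 < 15, so +1): 10 + 1 = 11.
R5 applies (level before this adjustment is 11 ≥ 7, so +4): 11 + 4 = 15.
R7 applies: 15 − 1 = 14.
Final offense level: 14.
Criminal history: 11 prior points → Category Serious (9+).
Level 14 falls in the 12-15 band.
Grid: Level 12-15 × Category Serious = 42-47 months.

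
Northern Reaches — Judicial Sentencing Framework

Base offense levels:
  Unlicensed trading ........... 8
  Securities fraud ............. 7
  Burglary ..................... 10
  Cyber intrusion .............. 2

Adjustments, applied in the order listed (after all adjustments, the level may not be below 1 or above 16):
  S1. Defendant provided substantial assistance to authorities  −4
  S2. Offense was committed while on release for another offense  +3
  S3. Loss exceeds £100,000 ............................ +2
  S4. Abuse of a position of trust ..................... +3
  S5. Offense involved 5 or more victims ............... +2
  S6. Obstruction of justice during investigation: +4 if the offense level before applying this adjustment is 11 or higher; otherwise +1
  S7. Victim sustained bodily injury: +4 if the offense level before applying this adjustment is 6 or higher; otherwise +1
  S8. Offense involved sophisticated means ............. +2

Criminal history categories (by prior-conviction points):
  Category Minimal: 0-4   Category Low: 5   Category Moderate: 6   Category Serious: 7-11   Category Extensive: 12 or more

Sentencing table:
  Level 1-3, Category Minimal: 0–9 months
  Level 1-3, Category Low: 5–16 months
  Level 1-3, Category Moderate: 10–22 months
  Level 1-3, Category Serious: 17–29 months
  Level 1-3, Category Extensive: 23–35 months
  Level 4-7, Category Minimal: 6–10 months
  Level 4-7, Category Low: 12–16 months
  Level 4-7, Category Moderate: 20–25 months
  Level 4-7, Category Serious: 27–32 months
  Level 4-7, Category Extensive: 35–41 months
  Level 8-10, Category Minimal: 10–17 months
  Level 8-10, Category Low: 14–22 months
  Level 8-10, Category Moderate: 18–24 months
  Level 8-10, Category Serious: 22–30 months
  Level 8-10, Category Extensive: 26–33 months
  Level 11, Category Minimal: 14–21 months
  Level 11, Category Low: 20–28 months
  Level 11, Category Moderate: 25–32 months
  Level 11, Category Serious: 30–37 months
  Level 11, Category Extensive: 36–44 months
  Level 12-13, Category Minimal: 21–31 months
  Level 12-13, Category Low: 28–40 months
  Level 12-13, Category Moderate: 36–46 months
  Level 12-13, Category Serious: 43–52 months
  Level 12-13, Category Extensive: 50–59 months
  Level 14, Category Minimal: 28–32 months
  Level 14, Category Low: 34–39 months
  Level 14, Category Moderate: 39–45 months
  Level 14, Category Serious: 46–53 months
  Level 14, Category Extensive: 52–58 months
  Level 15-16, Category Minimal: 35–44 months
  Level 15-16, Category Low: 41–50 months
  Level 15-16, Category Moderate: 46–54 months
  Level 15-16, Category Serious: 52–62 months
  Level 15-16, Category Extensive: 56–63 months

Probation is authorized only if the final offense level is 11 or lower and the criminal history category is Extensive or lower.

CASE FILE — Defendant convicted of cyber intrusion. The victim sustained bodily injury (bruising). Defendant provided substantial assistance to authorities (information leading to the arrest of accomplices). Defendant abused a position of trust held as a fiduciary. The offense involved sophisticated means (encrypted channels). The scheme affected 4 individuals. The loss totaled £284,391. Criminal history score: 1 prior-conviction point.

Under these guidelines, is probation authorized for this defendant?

Yes

Base offense level for cyber intrusion: 2.
S1 applies: 2 − 4 = -2.
S2 does not apply.
S3 applies: -2 + 2 = 0.
S4 applies: 0 + 3 = 3.
S6 does not apply.
S7 applies (level before this adjustment is 3 < 6, so +1): 3 + 1 = 4.
S8 applies: 4 + 2 = 6.
Final offense level: 6.
Criminal history: 1 prior point → Category Minimal (0-4).
Level 6 falls in the 4-7 band.
Grid: Level 4-7 × Category Minimal = 6-10 months.
Probation check: level 6 ≤ 11 and category Minimal ≤ Extensive → eligible.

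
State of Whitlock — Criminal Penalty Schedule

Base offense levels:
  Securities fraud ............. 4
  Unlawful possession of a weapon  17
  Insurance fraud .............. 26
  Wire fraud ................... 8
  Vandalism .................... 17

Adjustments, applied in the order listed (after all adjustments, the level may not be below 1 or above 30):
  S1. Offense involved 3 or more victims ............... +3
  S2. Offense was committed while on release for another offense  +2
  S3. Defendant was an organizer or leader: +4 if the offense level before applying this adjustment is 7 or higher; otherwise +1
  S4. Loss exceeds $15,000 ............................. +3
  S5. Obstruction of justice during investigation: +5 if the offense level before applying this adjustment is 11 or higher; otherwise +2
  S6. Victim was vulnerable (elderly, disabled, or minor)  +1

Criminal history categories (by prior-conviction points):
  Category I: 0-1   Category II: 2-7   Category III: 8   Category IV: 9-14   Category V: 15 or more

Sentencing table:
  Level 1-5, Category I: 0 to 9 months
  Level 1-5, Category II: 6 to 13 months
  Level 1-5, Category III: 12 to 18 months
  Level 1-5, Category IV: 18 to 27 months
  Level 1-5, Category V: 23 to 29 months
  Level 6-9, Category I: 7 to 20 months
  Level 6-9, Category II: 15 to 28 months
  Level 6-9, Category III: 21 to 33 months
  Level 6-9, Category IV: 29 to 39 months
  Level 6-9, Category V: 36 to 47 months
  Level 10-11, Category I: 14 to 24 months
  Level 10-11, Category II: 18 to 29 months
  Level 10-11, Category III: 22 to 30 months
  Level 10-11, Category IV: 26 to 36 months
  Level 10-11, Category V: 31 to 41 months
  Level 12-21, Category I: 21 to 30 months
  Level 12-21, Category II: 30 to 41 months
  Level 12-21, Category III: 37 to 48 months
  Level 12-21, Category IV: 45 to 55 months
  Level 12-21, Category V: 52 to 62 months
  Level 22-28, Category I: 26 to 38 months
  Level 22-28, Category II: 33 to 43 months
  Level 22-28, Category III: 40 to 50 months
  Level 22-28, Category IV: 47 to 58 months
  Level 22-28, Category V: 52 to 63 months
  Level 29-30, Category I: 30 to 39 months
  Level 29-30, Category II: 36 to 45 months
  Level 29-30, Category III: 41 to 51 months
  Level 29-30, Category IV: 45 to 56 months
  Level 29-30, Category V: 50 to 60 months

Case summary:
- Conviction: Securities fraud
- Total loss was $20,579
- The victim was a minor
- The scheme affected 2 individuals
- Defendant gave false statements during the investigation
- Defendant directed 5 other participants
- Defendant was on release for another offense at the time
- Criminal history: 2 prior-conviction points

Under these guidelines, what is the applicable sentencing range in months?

Base offense level for securities fraud: 4.
S2 applies: 4 + 2 = 6.
S3 applies (level before this adjustment is 6 < 7, so +1): 6 + 1 = 7.
S4 applies: 7 + 3 = 10.
S5 applies (level before this adjustment is 10 < 11, so +2): 10 + 2 = 12.
S6 applies: 12 + 1 = 13.
Final offense level: 13.
Criminal history: 2 prior points → Category II (2-7).
Level 13 falls in the 12-21 band.
Grid: Level 12-21 × Category II = 30-41 months.

30-41 months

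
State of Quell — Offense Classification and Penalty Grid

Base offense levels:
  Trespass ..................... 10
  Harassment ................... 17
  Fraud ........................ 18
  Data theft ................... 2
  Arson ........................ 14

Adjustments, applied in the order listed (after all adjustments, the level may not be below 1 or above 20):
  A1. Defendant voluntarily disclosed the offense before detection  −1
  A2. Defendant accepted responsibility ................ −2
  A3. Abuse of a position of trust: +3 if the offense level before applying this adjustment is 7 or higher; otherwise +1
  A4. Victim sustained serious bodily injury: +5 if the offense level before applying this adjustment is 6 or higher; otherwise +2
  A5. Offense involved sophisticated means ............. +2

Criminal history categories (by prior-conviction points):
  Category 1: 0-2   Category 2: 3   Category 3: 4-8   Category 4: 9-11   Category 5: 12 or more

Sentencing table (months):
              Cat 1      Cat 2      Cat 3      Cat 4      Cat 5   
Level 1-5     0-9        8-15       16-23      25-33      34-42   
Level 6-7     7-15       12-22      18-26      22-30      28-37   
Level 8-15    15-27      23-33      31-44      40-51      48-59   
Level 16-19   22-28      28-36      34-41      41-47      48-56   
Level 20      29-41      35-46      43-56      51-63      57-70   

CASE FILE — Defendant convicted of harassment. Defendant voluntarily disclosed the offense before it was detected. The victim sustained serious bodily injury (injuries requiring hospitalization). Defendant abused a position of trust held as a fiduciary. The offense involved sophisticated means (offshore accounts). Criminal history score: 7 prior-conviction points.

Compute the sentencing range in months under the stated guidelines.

Base offense level for harassment: 17.
A1 applies: 17 − 1 = 16.
A2 does not apply.
A3 applies (level before this adjustment is 16 ≥ 7, so +3): 16 + 3 = 19.
A4 applies (level before this adjustment is 19 ≥ 6, so +5): 19 + 5 = 24.
A5 applies: 24 + 2 = 26.
Level 26 exceeds the maximum of 20; capped at 20.
Final offense level: 20.
Criminal history: 7 prior points → Category 3 (4-8).
Level 20 falls in the 20 band.
Grid: Level 20 × Category 3 = 43-56 months.

43-56 months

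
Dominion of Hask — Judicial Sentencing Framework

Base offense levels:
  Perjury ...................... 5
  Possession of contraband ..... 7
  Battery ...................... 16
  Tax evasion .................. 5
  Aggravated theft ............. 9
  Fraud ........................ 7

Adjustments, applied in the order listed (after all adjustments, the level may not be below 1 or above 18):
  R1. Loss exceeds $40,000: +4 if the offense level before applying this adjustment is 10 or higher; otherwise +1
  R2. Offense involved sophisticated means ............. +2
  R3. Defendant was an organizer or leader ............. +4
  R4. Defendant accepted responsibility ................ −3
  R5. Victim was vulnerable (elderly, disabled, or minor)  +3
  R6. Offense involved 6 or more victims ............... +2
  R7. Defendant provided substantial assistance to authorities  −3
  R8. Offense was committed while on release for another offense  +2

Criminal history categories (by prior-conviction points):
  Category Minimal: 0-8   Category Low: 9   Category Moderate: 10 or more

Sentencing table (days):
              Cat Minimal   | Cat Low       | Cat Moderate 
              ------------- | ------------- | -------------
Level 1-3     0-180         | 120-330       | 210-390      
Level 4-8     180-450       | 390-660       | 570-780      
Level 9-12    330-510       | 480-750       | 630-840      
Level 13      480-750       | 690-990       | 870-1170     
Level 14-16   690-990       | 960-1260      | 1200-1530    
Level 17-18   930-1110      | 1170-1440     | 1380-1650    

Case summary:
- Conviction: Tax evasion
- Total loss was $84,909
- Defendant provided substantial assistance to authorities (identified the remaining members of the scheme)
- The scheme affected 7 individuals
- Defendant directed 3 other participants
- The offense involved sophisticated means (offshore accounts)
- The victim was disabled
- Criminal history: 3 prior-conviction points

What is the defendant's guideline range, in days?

Base offense level for tax evasion: 5.
R1 applies (level before this adjustment is 5 < 10, so +1): 5 + 1 = 6.
R2 applies: 6 + 2 = 8.
R3 applies: 8 + 4 = 12.
R4 does not apply.
R5 applies: 12 + 3 = 15.
R6 applies: 15 + 2 = 17.
R7 applies: 17 − 3 = 14.
R8 does not apply.
Final offense level: 14.
Criminal history: 3 prior points → Category Minimal (0-8).
Level 14 falls in the 14-16 band.
Grid: Level 14-16 × Category Minimal = 690-990 days.

690-990 days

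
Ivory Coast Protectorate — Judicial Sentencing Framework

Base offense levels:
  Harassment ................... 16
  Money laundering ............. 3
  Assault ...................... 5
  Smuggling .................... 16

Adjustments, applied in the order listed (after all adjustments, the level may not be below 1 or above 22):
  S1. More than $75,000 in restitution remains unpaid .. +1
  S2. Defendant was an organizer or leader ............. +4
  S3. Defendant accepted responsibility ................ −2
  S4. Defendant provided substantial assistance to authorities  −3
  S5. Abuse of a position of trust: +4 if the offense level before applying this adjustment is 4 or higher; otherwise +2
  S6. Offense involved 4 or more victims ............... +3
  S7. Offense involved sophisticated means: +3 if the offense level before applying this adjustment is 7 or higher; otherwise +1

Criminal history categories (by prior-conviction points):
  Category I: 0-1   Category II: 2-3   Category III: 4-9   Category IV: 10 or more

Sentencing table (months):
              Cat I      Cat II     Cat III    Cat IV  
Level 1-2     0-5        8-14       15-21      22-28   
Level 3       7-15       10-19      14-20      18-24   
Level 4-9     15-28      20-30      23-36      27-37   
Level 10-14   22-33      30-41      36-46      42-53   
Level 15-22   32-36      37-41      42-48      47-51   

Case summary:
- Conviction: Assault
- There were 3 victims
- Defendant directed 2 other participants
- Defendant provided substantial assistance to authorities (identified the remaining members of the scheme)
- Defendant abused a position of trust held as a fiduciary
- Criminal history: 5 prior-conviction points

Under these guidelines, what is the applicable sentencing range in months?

36-46 months

Base offense level for assault: 5.
S1 does not apply.
S2 applies: 5 + 4 = 9.
S3 does not apply.
S4 applies: 9 − 3 = 6.
S5 applies (level before this adjustment is 6 ≥ 4, so +4): 6 + 4 = 10.
Final offense level: 10.
Criminal history: 5 prior points → Category III (4-9).
Level 10 falls in the 10-14 band.
Grid: Level 10-14 × Category III = 36-46 months.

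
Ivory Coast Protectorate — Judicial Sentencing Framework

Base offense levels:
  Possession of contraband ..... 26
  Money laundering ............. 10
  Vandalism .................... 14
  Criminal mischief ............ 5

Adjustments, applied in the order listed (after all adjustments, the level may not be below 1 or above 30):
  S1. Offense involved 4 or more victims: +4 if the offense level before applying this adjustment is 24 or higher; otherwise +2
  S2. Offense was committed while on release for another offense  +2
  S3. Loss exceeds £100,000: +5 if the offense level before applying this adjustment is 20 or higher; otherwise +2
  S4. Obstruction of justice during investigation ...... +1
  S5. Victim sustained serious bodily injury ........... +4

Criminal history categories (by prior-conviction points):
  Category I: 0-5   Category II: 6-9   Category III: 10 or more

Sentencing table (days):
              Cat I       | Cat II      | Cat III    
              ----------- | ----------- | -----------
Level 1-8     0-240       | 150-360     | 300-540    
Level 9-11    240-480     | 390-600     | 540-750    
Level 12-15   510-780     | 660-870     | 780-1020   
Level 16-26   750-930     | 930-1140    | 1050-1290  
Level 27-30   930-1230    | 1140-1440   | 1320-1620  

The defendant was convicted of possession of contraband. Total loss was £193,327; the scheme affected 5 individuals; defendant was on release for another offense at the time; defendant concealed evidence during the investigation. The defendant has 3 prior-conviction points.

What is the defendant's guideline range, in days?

Base offense level for possession of contraband: 26.
S1 applies (level before this adjustment is 26 ≥ 24, so +4): 26 + 4 = 30.
S2 applies: 30 + 2 = 32.
S3 applies (level before this adjustment is 32 ≥ 20, so +5): 32 + 5 = 37.
S4 applies: 37 + 1 = 38.
Level 38 exceeds the maximum of 30; capped at 30.
Final offense level: 30.
Criminal history: 3 prior points → Category I (0-5).
Level 30 falls in the 27-30 band.
Grid: Level 27-30 × Category I = 930-1230 days.

930-1230 days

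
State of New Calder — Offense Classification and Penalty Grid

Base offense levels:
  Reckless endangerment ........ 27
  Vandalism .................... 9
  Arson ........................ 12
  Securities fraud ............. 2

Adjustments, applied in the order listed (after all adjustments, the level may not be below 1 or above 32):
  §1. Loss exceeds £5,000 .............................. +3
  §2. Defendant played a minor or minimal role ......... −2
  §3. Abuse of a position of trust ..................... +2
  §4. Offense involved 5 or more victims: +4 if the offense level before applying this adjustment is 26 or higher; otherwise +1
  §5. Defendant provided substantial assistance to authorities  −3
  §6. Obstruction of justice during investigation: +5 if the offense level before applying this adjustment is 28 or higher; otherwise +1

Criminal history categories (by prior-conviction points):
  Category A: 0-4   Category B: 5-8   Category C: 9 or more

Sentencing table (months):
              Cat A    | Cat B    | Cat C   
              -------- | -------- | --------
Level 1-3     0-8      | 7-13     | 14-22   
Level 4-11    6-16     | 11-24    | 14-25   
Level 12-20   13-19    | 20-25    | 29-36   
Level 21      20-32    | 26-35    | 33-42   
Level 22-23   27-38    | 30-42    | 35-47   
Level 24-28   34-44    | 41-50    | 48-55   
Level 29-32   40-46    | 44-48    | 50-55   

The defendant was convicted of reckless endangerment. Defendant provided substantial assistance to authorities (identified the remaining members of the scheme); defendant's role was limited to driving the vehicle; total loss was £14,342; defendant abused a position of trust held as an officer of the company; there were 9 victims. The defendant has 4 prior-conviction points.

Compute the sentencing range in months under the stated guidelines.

40-46 months

Base offense level for reckless endangerment: 27.
§1 applies: 27 + 3 = 30.
§2 applies: 30 − 2 = 28.
§3 applies: 28 + 2 = 30.
§4 applies (level before this adjustment is 30 ≥ 26, so +4): 30 + 4 = 34.
§5 applies: 34 − 3 = 31.
Final offense level: 31.
Criminal history: 4 prior points → Category A (0-4).
Level 31 falls in the 29-32 band.
Grid: Level 29-32 × Category A = 40-46 months.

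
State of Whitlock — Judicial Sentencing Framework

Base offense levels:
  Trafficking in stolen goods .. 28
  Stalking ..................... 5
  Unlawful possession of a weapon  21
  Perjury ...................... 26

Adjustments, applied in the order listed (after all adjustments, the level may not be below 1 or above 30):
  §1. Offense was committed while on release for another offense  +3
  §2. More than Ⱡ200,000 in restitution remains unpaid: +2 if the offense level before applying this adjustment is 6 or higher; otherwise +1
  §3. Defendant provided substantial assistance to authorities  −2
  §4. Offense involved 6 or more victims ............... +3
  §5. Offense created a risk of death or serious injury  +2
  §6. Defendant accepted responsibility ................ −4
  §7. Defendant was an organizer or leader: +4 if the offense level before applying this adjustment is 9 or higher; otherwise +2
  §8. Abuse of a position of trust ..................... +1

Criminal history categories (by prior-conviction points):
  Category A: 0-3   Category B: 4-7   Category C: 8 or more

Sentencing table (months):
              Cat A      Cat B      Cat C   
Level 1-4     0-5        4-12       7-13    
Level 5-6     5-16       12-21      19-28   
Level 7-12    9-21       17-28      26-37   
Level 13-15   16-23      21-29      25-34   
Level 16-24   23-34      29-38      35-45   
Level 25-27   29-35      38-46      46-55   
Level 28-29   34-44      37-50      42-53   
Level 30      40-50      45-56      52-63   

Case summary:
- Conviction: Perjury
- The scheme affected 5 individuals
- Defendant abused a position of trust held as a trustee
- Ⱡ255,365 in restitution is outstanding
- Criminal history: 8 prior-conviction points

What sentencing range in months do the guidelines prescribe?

42-53 months

Base offense level for perjury: 26.
§2 applies (level before this adjustment is 26 ≥ 6, so +2): 26 + 2 = 28.
§3 does not apply.
§4 does not apply.
§6 does not apply.
§8 applies: 28 + 1 = 29.
Final offense level: 29.
Criminal history: 8 prior points → Category C (8+).
Level 29 falls in the 28-29 band.
Grid: Level 28-29 × Category C = 42-53 months.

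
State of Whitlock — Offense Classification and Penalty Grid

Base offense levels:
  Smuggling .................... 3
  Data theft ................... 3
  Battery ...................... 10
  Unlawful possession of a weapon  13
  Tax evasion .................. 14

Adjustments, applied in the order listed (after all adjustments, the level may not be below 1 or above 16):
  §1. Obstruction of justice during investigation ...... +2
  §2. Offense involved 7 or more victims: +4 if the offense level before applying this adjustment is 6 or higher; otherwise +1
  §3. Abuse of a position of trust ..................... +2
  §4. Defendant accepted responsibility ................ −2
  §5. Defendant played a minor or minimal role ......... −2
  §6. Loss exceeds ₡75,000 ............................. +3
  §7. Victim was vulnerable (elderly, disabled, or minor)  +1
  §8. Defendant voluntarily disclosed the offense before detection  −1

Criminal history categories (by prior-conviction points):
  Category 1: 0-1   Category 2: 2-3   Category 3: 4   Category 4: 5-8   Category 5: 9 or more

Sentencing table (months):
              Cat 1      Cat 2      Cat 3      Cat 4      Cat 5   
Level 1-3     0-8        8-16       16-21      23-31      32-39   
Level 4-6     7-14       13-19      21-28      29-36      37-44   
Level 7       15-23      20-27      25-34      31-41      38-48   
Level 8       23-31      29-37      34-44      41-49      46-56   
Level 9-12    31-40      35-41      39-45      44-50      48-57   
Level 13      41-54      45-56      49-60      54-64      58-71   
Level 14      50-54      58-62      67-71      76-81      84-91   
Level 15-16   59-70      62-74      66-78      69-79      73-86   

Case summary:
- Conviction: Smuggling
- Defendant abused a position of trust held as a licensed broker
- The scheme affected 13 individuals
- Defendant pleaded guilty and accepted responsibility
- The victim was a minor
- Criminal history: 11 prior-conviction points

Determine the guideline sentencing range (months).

Base offense level for smuggling: 3.
§2 applies (level before this adjustment is 3 < 6, so +1): 3 + 1 = 4.
§3 applies: 4 + 2 = 6.
§4 applies: 6 − 2 = 4.
§5 does not apply.
§7 applies: 4 + 1 = 5.
Final offense level: 5.
Criminal history: 11 prior points → Category 5 (9+).
Level 5 falls in the 4-6 band.
Grid: Level 4-6 × Category 5 = 37-44 months.

37-44 months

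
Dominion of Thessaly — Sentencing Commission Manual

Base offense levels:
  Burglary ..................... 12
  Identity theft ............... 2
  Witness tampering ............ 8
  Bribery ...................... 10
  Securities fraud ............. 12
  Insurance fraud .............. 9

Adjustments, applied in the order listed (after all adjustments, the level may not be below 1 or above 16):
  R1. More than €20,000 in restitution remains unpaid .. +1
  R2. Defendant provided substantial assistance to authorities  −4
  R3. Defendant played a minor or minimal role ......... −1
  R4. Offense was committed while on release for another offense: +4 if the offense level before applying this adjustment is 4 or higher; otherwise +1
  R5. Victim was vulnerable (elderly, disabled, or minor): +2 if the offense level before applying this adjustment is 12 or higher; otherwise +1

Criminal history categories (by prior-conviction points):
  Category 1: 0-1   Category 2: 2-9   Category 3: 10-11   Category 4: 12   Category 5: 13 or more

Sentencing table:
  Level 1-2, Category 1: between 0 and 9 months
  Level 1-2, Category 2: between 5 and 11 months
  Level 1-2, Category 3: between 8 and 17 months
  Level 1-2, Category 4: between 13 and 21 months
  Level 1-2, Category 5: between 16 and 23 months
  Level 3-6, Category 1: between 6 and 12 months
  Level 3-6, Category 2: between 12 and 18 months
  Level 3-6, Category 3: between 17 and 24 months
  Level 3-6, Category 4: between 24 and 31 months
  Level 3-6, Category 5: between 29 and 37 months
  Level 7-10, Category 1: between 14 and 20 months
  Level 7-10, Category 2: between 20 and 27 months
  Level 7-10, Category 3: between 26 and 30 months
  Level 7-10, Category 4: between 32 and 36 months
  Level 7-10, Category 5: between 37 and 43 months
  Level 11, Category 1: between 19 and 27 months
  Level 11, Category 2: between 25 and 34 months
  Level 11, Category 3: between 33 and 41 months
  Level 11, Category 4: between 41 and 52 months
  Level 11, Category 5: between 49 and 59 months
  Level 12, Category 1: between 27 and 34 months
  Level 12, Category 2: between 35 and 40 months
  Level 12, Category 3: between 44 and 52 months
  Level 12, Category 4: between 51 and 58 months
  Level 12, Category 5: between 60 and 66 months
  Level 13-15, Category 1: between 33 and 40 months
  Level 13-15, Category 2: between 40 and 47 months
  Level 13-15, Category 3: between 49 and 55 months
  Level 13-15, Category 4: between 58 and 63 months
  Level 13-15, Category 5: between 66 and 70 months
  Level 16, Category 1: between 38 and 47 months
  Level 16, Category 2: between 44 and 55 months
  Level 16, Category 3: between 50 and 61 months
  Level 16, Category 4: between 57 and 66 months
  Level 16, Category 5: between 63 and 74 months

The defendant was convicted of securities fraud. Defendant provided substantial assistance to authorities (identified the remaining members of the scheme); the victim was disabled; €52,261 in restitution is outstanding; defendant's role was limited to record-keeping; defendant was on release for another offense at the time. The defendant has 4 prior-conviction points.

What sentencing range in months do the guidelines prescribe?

Base offense level for securities fraud: 12.
R1 applies: 12 + 1 = 13.
R2 applies: 13 − 4 = 9.
R3 applies: 9 − 1 = 8.
R4 applies (level before this adjustment is 8 ≥ 4, so +4): 8 + 4 = 12.
R5 applies (level before this adjustment is 12 ≥ 12, so +2): 12 + 2 = 14.
Final offense level: 14.
Criminal history: 4 prior points → Category 2 (2-9).
Level 14 falls in the 13-15 band.
Grid: Level 13-15 × Category 2 = 40-47 months.

40-47 months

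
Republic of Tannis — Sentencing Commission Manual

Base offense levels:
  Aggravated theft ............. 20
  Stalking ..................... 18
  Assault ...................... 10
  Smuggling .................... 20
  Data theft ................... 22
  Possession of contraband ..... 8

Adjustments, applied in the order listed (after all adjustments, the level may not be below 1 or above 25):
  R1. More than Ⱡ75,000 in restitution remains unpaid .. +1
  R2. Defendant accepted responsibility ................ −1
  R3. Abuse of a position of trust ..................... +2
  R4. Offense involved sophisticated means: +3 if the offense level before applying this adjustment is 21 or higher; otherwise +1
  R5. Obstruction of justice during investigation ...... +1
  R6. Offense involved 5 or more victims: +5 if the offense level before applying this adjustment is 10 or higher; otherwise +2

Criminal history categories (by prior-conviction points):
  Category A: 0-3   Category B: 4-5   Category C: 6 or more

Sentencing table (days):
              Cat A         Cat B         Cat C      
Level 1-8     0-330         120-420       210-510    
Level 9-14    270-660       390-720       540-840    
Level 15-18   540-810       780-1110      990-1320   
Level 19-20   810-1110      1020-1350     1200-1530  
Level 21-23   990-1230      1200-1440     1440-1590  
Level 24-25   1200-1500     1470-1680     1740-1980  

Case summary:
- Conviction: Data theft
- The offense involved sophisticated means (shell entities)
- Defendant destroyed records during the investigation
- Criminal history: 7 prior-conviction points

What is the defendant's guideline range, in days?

Base offense level for data theft: 22.
R1 does not apply.
R2 does not apply.
R4 applies (level before this adjustment is 22 ≥ 21, so +3): 22 + 3 = 25.
R5 applies: 25 + 1 = 26.
Level 26 exceeds the maximum of 25; capped at 25.
Final offense level: 25.
Criminal history: 7 prior points → Category C (6+).
Level 25 falls in the 24-25 band.
Grid: Level 24-25 × Category C = 1740-1980 days.

1740-1980 days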